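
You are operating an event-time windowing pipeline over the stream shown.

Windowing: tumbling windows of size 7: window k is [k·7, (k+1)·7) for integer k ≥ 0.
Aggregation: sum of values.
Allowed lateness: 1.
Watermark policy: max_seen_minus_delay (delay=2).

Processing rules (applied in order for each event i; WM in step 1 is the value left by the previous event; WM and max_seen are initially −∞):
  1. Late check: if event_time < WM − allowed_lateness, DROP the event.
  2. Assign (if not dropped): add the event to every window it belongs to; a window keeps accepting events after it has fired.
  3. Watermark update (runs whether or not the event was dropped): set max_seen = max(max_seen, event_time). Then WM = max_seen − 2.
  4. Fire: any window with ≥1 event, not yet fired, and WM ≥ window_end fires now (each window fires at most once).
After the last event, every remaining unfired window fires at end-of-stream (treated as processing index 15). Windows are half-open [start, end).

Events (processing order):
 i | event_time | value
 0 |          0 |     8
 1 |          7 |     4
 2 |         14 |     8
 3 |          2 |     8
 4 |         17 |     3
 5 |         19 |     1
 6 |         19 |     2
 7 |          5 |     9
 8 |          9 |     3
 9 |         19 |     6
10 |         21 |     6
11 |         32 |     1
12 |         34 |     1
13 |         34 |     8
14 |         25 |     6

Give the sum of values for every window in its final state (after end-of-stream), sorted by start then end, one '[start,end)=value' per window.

i=0 t=0 v=8: → [0,7); WM=-2
i=1 t=7 v=4: → [7,14); WM=5
i=2 t=14 v=8: → [14,21); WM=12; [0,7) fires=8
i=3 t=2 v=8: DROP (t<12-1); WM=12
i=4 t=17 v=3: → [14,21); WM=15; [7,14) fires=4
i=5 t=19 v=1: → [14,21); WM=17
i=6 t=19 v=2: → [14,21); WM=17
i=7 t=5 v=9: DROP (t<17-1); WM=17
i=8 t=9 v=3: DROP (t<17-1); WM=17
i=9 t=19 v=6: → [14,21); WM=17
i=10 t=21 v=6: → [21,28); WM=19
i=11 t=32 v=1: → [28,35); WM=30; [14,21) fires=20 [21,28) fires=6
i=12 t=34 v=1: → [28,35); WM=32
i=13 t=34 v=8: → [28,35); WM=32
i=14 t=25 v=6: DROP (t<32-1); WM=32

[0,7)=8 [7,14)=4 [14,21)=20 [21,28)=6 [28,35)=10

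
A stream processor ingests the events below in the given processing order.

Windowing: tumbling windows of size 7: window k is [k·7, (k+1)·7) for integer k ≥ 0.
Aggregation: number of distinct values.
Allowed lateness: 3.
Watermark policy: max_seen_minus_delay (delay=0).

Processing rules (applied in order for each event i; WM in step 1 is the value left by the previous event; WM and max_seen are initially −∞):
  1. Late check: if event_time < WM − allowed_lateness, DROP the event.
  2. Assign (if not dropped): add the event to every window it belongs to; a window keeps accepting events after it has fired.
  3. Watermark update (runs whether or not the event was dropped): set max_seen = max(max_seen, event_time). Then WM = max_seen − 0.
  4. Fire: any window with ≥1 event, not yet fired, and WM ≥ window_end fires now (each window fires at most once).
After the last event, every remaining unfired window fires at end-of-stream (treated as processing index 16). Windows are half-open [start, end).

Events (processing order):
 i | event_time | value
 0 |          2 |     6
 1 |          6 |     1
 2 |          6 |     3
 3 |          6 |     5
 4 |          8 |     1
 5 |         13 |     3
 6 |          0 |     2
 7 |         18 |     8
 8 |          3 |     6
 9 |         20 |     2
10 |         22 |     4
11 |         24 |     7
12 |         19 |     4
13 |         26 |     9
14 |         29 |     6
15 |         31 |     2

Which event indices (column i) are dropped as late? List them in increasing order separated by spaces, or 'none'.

i=0 t=2 v=6: → [0,7); WM=2
i=1 t=6 v=1: → [0,7); WM=6
i=2 t=6 v=3: → [0,7); WM=6
i=3 t=6 v=5: → [0,7); WM=6
i=4 t=8 v=1: → [7,14); WM=8; [0,7) fires=4
i=5 t=13 v=3: → [7,14); WM=13
i=6 t=0 v=2: DROP (t<13-3); WM=13
i=7 t=18 v=8: → [14,21); WM=18; [7,14) fires=2
i=8 t=3 v=6: DROP (t<18-3); WM=18
i=9 t=20 v=2: → [14,21); WM=20
i=10 t=22 v=4: → [21,28); WM=22; [14,21) fires=2
i=11 t=24 v=7: → [21,28); WM=24
i=12 t=19 v=4: DROP (t<24-3); WM=24
i=13 t=26 v=9: → [21,28); WM=26
i=14 t=29 v=6: → [28,35); WM=29; [21,28) fires=3
i=15 t=31 v=2: → [28,35); WM=31

6 8 12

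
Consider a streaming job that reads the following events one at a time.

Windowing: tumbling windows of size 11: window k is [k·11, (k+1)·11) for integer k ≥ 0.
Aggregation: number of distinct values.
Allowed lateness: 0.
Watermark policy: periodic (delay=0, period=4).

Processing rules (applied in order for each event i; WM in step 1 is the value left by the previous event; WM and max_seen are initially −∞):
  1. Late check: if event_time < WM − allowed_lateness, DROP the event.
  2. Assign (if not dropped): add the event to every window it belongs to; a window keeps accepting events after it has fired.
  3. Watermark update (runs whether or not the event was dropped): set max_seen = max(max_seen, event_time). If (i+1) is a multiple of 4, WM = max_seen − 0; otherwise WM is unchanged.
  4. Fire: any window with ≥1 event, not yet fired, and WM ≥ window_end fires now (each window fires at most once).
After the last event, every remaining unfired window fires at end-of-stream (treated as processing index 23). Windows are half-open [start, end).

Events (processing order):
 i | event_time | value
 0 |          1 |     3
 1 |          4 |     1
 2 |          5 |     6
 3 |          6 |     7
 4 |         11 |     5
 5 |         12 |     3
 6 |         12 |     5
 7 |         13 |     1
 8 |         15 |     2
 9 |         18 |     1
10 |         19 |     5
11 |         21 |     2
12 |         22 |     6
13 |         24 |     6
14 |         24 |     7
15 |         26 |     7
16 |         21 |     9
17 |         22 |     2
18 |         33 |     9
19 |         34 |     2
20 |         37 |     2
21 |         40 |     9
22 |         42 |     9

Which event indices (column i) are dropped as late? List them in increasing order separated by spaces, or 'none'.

16 17

i=0 t=1 v=3: → [0,11); WM=−∞
i=1 t=4 v=1: → [0,11); WM=−∞
i=2 t=5 v=6: → [0,11); WM=−∞
i=3 t=6 v=7: → [0,11); WM=6
i=4 t=11 v=5: → [11,22); WM=6
i=5 t=12 v=3: → [11,22); WM=6
i=6 t=12 v=5: → [11,22); WM=6
i=7 t=13 v=1: → [11,22); WM=13; [0,11) fires=4
i=8 t=15 v=2: → [11,22); WM=13
i=9 t=18 v=1: → [11,22); WM=13
i=10 t=19 v=5: → [11,22); WM=13
i=11 t=21 v=2: → [11,22); WM=21
i=12 t=22 v=6: → [22,33); WM=21
i=13 t=24 v=6: → [22,33); WM=21
i=14 t=24 v=7: → [22,33); WM=21
i=15 t=26 v=7: → [22,33); WM=26; [11,22) fires=4
i=16 t=21 v=9: DROP (t<26-0); WM=26
i=17 t=22 v=2: DROP (t<26-0); WM=26
i=18 t=33 v=9: → [33,44); WM=26
i=19 t=34 v=2: → [33,44); WM=34; [22,33) fires=2
i=20 t=37 v=2: → [33,44); WM=34
i=21 t=40 v=9: → [33,44); WM=34
i=22 t=42 v=9: → [33,44); WM=34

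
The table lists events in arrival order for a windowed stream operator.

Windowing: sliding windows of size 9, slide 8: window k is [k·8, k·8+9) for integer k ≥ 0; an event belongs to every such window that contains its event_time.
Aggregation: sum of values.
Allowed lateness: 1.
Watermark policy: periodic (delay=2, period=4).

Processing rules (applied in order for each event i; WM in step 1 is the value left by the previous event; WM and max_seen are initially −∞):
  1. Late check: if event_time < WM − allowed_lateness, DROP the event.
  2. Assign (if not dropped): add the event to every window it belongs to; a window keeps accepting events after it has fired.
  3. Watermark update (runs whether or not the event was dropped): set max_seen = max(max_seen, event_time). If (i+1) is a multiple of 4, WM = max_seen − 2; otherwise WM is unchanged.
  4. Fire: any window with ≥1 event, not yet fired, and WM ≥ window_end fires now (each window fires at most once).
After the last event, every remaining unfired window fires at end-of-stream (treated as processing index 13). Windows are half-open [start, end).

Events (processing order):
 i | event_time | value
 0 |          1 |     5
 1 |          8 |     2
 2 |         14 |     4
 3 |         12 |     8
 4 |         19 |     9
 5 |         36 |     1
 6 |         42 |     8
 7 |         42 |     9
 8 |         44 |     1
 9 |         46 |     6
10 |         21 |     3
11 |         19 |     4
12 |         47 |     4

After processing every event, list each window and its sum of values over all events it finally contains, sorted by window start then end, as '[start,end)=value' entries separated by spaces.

i=0 t=1 v=5: → [0,9); WM=−∞
i=1 t=8 v=2: → [8,17),[0,9); WM=−∞
i=2 t=14 v=4: → [8,17); WM=−∞
i=3 t=12 v=8: → [8,17); WM=12; [0,9) fires=7
i=4 t=19 v=9: → [16,25); WM=12
i=5 t=36 v=1: → [32,41); WM=12
i=6 t=42 v=8: → [40,49); WM=12
i=7 t=42 v=9: → [40,49); WM=40; [8,17) fires=14 [16,25) fires=9
i=8 t=44 v=1: → [40,49); WM=40
i=9 t=46 v=6: → [40,49); WM=40
i=10 t=21 v=3: DROP (t<40-1); WM=40
i=11 t=19 v=4: DROP (t<40-1); WM=44; [32,41) fires=1
i=12 t=47 v=4: → [40,49); WM=44

[0,9)=7 [8,17)=14 [16,25)=9 [32,41)=1 [40,49)=28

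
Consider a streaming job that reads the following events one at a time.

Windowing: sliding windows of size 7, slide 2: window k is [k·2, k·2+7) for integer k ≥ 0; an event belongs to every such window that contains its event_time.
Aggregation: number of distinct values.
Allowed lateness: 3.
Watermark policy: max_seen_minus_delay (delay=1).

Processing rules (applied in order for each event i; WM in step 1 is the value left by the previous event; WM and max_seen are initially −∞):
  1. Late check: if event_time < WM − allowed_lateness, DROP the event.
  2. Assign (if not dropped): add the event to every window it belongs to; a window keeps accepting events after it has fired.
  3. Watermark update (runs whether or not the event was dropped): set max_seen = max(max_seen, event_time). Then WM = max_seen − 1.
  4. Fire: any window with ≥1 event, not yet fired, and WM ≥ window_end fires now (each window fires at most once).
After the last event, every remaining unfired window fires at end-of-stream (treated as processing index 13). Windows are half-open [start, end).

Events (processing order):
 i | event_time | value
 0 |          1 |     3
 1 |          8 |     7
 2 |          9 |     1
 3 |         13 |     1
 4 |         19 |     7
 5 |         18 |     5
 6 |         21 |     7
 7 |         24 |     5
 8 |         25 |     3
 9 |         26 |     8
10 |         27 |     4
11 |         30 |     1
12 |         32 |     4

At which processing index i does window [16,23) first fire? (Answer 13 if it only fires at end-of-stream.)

i=0 t=1 v=3: → [0,7); WM=0
i=1 t=8 v=7: → [8,15),[6,13),[4,11),[2,9); WM=7; [0,7) fires=1
i=2 t=9 v=1: → [8,15),[6,13),[4,11); WM=8
i=3 t=13 v=1: → [12,19),[10,17),[8,15); WM=12; [2,9) fires=1 [4,11) fires=2
i=4 t=19 v=7: → [18,25),[16,23),[14,21); WM=18; [6,13) fires=2 [8,15) fires=2 [10,17) fires=1
i=5 t=18 v=5: → [18,25),[16,23),[14,21),[12,19); WM=18
i=6 t=21 v=7: → [20,27),[18,25),[16,23); WM=20; [12,19) fires=2
i=7 t=24 v=5: → [24,31),[22,29),[20,27),[18,25); WM=23; [14,21) fires=2 [16,23) fires=2
i=8 t=25 v=3: → [24,31),[22,29),[20,27); WM=24
i=9 t=26 v=8: → [26,33),[24,31),[22,29),[20,27); WM=25; [18,25) fires=2
i=10 t=27 v=4: → [26,33),[24,31),[22,29); WM=26
i=11 t=30 v=1: → [30,37),[28,35),[26,33),[24,31); WM=29; [20,27) fires=4 [22,29) fires=4
i=12 t=32 v=4: → [32,39),[30,37),[28,35),[26,33); WM=31; [24,31) fires=5

7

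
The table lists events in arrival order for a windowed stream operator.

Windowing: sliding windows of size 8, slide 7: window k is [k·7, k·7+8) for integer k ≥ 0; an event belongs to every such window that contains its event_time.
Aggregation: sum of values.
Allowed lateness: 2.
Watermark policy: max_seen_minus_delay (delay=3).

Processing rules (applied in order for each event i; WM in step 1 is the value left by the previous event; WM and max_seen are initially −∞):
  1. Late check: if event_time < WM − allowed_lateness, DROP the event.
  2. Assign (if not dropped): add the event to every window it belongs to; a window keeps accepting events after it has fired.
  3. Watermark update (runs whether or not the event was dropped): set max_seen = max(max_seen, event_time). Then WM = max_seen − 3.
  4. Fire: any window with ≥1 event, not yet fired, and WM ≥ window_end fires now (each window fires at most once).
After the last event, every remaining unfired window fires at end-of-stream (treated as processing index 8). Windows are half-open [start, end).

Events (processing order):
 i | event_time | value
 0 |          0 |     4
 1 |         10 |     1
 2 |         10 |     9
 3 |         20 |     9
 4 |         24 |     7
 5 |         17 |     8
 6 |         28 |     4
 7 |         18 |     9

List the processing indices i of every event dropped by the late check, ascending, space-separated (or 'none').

5 7

i=0 t=0 v=4: → [0,8); WM=-3
i=1 t=10 v=1: → [7,15); WM=7
i=2 t=10 v=9: → [7,15); WM=7
i=3 t=20 v=9: → [14,22); WM=17; [0,8) fires=4 [7,15) fires=10
i=4 t=24 v=7: → [21,29); WM=21
i=5 t=17 v=8: DROP (t<21-2); WM=21
i=6 t=28 v=4: → [28,36),[21,29); WM=25; [14,22) fires=9
i=7 t=18 v=9: DROP (t<25-2); WM=25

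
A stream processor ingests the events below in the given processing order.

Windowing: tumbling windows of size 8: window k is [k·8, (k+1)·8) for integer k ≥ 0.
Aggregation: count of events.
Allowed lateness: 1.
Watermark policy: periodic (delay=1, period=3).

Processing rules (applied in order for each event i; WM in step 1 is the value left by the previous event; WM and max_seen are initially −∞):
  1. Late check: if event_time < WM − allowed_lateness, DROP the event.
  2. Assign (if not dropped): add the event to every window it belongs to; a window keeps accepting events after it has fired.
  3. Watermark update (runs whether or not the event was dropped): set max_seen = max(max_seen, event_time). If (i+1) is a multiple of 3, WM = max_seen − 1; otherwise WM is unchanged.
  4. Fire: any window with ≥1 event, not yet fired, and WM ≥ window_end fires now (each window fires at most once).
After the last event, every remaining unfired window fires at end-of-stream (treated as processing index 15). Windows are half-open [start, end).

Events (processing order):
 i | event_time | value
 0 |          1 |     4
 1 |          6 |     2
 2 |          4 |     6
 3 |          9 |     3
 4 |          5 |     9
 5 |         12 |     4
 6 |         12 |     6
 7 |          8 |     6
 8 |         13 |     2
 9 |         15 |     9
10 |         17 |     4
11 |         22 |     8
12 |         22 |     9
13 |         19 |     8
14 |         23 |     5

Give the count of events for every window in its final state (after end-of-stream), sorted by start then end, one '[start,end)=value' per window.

i=0 t=1 v=4: → [0,8); WM=−∞
i=1 t=6 v=2: → [0,8); WM=−∞
i=2 t=4 v=6: → [0,8); WM=5
i=3 t=9 v=3: → [8,16); WM=5
i=4 t=5 v=9: → [0,8); WM=5
i=5 t=12 v=4: → [8,16); WM=11; [0,8) fires=4
i=6 t=12 v=6: → [8,16); WM=11
i=7 t=8 v=6: DROP (t<11-1); WM=11
i=8 t=13 v=2: → [8,16); WM=12
i=9 t=15 v=9: → [8,16); WM=12
i=10 t=17 v=4: → [16,24); WM=12
i=11 t=22 v=8: → [16,24); WM=21; [8,16) fires=5
i=12 t=22 v=9: → [16,24); WM=21
i=13 t=19 v=8: DROP (t<21-1); WM=21
i=14 t=23 v=5: → [16,24); WM=22

[0,8)=4 [8,16)=5 [16,24)=4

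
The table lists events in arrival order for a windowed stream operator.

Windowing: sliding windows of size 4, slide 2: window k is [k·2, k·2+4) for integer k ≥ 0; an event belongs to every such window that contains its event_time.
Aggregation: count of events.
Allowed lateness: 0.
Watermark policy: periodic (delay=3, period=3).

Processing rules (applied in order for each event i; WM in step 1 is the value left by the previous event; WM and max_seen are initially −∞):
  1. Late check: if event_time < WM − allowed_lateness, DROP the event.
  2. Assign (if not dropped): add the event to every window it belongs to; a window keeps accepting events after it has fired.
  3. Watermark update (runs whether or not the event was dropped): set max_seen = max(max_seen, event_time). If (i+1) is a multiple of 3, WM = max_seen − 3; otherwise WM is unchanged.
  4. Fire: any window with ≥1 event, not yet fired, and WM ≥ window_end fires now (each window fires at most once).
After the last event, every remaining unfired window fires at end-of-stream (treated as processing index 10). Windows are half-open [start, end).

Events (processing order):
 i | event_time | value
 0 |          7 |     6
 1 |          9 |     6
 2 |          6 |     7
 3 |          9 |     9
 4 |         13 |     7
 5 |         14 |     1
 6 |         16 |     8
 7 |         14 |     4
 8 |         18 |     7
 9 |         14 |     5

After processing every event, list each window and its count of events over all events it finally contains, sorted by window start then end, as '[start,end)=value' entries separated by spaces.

i=0 t=7 v=6: → [6,10),[4,8); WM=−∞
i=1 t=9 v=6: → [8,12),[6,10); WM=−∞
i=2 t=6 v=7: → [6,10),[4,8); WM=6
i=3 t=9 v=9: → [8,12),[6,10); WM=6
i=4 t=13 v=7: → [12,16),[10,14); WM=6
i=5 t=14 v=1: → [14,18),[12,16); WM=11; [4,8) fires=2 [6,10) fires=4
i=6 t=16 v=8: → [16,20),[14,18); WM=11
i=7 t=14 v=4: → [14,18),[12,16); WM=11
i=8 t=18 v=7: → [18,22),[16,20); WM=15; [8,12) fires=2 [10,14) fires=1
i=9 t=14 v=5: DROP (t<15-0); WM=15

[4,8)=2 [6,10)=4 [8,12)=2 [10,14)=1 [12,16)=3 [14,18)=3 [16,20)=2 [18,22)=1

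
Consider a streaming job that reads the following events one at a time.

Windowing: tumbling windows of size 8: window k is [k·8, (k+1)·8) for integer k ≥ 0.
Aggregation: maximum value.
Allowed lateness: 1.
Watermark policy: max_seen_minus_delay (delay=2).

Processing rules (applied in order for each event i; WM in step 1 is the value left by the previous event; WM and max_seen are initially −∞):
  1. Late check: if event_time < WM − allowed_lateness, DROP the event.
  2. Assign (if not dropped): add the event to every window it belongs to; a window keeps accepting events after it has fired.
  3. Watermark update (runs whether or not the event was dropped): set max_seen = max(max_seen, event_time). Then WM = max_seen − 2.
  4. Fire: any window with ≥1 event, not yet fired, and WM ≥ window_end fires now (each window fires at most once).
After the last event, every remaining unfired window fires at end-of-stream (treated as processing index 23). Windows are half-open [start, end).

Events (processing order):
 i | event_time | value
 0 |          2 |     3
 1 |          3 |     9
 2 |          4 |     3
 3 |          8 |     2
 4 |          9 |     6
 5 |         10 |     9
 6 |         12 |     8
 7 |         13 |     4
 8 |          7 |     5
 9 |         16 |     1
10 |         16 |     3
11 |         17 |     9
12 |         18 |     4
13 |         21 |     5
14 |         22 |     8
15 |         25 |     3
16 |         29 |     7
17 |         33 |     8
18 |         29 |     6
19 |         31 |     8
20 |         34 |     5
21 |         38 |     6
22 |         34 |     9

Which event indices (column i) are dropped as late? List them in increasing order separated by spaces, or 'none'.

8 18 22

i=0 t=2 v=3: → [0,8); WM=0
i=1 t=3 v=9: → [0,8); WM=1
i=2 t=4 v=3: → [0,8); WM=2
i=3 t=8 v=2: → [8,16); WM=6
i=4 t=9 v=6: → [8,16); WM=7
i=5 t=10 v=9: → [8,16); WM=8; [0,8) fires=9
i=6 t=12 v=8: → [8,16); WM=10
i=7 t=13 v=4: → [8,16); WM=11
i=8 t=7 v=5: DROP (t<11-1); WM=11
i=9 t=16 v=1: → [16,24); WM=14
i=10 t=16 v=3: → [16,24); WM=14
i=11 t=17 v=9: → [16,24); WM=15
i=12 t=18 v=4: → [16,24); WM=16; [8,16) fires=9
i=13 t=21 v=5: → [16,24); WM=19
i=14 t=22 v=8: → [16,24); WM=20
i=15 t=25 v=3: → [24,32); WM=23
i=16 t=29 v=7: → [24,32); WM=27; [16,24) fires=9
i=17 t=33 v=8: → [32,40); WM=31
i=18 t=29 v=6: DROP (t<31-1); WM=31
i=19 t=31 v=8: → [24,32); WM=31
i=20 t=34 v=5: → [32,40); WM=32; [24,32) fires=8
i=21 t=38 v=6: → [32,40); WM=36
i=22 t=34 v=9: DROP (t<36-1); WM=36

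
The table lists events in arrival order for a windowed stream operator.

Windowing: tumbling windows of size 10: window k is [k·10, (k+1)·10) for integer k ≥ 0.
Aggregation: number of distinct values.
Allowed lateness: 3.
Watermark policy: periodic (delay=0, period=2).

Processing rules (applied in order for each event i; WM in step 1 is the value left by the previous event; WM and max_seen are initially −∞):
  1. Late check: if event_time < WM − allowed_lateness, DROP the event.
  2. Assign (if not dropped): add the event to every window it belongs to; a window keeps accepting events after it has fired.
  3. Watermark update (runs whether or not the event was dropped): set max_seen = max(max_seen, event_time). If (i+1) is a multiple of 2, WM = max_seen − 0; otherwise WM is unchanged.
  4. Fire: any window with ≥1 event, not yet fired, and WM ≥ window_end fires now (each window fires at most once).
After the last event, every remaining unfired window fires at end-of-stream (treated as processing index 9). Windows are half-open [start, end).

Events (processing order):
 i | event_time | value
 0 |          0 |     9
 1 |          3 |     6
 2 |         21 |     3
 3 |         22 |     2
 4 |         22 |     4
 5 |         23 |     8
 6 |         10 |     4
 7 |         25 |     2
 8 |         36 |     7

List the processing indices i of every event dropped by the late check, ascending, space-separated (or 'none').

i=0 t=0 v=9: → [0,10); WM=−∞
i=1 t=3 v=6: → [0,10); WM=3
i=2 t=21 v=3: → [20,30); WM=3
i=3 t=22 v=2: → [20,30); WM=22; [0,10) fires=2
i=4 t=22 v=4: → [20,30); WM=22
i=5 t=23 v=8: → [20,30); WM=23
i=6 t=10 v=4: DROP (t<23-3); WM=23
i=7 t=25 v=2: → [20,30); WM=25
i=8 t=36 v=7: → [30,40); WM=25

6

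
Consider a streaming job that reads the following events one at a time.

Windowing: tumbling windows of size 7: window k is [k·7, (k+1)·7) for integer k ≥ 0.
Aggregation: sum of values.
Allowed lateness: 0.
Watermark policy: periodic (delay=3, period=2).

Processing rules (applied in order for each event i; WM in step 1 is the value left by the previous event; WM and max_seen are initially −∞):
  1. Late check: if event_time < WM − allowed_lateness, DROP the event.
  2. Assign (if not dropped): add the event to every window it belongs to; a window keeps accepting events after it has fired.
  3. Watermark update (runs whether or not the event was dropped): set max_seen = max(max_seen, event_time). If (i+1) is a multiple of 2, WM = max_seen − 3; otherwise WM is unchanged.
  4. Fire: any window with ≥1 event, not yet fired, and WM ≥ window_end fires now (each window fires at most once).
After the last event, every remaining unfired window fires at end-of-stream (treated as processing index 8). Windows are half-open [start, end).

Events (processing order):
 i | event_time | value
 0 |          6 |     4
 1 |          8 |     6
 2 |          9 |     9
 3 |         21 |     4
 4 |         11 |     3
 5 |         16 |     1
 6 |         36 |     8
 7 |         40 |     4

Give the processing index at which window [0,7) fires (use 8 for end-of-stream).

3

i=0 t=6 v=4: → [0,7); WM=−∞
i=1 t=8 v=6: → [7,14); WM=5
i=2 t=9 v=9: → [7,14); WM=5
i=3 t=21 v=4: → [21,28); WM=18; [0,7) fires=4 [7,14) fires=15
i=4 t=11 v=3: DROP (t<18-0); WM=18
i=5 t=16 v=1: DROP (t<18-0); WM=18
i=6 t=36 v=8: → [35,42); WM=18
i=7 t=40 v=4: → [35,42); WM=37; [21,28) fires=4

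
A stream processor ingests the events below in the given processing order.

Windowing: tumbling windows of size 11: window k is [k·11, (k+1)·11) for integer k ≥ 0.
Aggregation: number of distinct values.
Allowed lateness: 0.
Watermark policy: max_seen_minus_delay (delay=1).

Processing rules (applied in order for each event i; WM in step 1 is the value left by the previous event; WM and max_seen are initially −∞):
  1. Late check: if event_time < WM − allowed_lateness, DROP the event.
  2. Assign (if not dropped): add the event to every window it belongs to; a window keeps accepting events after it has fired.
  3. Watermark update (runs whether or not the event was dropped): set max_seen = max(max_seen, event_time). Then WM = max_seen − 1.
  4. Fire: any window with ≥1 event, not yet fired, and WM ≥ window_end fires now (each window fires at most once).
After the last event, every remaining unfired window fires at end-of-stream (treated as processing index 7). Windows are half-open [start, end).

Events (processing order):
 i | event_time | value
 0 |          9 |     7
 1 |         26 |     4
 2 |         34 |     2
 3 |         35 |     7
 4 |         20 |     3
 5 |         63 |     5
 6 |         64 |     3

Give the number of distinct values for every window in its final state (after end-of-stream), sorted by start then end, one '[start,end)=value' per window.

[0,11)=1 [22,33)=1 [33,44)=2 [55,66)=2

i=0 t=9 v=7: → [0,11); WM=8
i=1 t=26 v=4: → [22,33); WM=25; [0,11) fires=1
i=2 t=34 v=2: → [33,44); WM=33; [22,33) fires=1
i=3 t=35 v=7: → [33,44); WM=34
i=4 t=20 v=3: DROP (t<34-0); WM=34
i=5 t=63 v=5: → [55,66); WM=62; [33,44) fires=2
i=6 t=64 v=3: → [55,66); WM=63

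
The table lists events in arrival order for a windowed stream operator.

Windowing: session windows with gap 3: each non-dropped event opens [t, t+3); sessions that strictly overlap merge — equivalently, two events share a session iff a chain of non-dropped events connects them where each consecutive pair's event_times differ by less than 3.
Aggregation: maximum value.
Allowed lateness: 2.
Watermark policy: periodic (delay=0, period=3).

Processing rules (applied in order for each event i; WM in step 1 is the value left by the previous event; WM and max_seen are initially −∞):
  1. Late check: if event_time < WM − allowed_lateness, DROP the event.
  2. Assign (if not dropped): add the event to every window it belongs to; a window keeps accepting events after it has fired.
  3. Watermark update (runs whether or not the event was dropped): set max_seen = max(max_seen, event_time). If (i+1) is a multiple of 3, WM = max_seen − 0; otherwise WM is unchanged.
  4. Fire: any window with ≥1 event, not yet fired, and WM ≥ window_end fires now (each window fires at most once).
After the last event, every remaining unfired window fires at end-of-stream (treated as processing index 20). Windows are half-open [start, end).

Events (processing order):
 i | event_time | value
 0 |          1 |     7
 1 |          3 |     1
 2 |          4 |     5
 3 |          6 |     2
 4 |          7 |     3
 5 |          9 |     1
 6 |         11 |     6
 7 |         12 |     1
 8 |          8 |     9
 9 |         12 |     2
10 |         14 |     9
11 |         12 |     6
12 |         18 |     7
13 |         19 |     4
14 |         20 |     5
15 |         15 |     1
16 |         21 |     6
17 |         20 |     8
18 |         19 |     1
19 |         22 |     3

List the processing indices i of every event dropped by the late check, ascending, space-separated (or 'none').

15

i=0 t=1 v=7: → [1,4); WM=−∞
i=1 t=3 v=1: → [1,6); WM=−∞
i=2 t=4 v=5: → [1,7); WM=4
i=3 t=6 v=2: → [1,9); WM=4
i=4 t=7 v=3: → [1,10); WM=4
i=5 t=9 v=1: → [1,12); WM=9
i=6 t=11 v=6: → [1,14); WM=9
i=7 t=12 v=1: → [1,15); WM=9
i=8 t=8 v=9: → [1,15); WM=12
i=9 t=12 v=2: → [1,15); WM=12
i=10 t=14 v=9: → [1,17); WM=12
i=11 t=12 v=6: → [1,17); WM=14
i=12 t=18 v=7: → [18,21); WM=14
i=13 t=19 v=4: → [18,22); WM=14
i=14 t=20 v=5: → [18,23); WM=20
i=15 t=15 v=1: DROP (t<20-2); WM=20
i=16 t=21 v=6: → [18,24); WM=20
i=17 t=20 v=8: → [18,24); WM=21
i=18 t=19 v=1: → [18,24); WM=21
i=19 t=22 v=3: → [18,25); WM=21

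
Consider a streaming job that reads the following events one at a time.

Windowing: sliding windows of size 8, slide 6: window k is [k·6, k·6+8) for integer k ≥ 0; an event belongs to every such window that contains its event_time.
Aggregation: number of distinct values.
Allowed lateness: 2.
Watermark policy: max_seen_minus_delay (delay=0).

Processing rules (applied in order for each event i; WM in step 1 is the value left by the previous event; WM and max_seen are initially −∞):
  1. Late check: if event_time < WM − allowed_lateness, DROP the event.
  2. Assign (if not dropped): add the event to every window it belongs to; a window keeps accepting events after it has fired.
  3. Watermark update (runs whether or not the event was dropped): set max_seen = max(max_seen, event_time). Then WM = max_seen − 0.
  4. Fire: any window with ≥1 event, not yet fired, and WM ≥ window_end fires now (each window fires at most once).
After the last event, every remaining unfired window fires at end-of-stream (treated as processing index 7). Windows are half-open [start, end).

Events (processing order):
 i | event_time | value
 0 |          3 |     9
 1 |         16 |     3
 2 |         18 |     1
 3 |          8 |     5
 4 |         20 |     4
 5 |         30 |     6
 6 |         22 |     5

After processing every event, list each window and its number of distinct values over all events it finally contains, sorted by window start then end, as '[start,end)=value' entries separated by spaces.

i=0 t=3 v=9: → [0,8); WM=3
i=1 t=16 v=3: → [12,20); WM=16; [0,8) fires=1
i=2 t=18 v=1: → [18,26),[12,20); WM=18
i=3 t=8 v=5: DROP (t<18-2); WM=18
i=4 t=20 v=4: → [18,26); WM=20; [12,20) fires=2
i=5 t=30 v=6: → [30,38),[24,32); WM=30; [18,26) fires=2
i=6 t=22 v=5: DROP (t<30-2); WM=30

[0,8)=1 [12,20)=2 [18,26)=2 [24,32)=1 [30,38)=1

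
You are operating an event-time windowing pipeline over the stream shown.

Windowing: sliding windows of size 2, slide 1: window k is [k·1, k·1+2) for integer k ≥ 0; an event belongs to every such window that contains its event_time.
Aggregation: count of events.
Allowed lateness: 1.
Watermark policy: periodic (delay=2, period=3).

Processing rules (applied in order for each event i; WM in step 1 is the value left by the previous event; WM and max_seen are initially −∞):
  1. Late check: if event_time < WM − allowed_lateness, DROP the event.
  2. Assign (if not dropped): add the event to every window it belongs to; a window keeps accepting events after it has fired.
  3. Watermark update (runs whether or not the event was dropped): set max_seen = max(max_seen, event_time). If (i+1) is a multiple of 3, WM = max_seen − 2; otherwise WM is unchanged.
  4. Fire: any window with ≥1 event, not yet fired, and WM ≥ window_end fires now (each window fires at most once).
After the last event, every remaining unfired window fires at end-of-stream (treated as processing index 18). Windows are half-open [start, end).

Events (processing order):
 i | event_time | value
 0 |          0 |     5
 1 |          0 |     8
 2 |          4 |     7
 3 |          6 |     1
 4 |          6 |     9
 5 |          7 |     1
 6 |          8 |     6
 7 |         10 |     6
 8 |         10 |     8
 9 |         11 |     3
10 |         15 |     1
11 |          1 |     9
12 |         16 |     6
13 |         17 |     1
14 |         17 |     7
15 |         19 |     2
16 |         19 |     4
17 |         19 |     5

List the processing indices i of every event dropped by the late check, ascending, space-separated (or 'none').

11

i=0 t=0 v=5: → [0,2); WM=−∞
i=1 t=0 v=8: → [0,2); WM=−∞
i=2 t=4 v=7: → [4,6),[3,5); WM=2; [0,2) fires=2
i=3 t=6 v=1: → [6,8),[5,7); WM=2
i=4 t=6 v=9: → [6,8),[5,7); WM=2
i=5 t=7 v=1: → [7,9),[6,8); WM=5; [3,5) fires=1
i=6 t=8 v=6: → [8,10),[7,9); WM=5
i=7 t=10 v=6: → [10,12),[9,11); WM=5
i=8 t=10 v=8: → [10,12),[9,11); WM=8; [4,6) fires=1 [5,7) fires=2 [6,8) fires=3
i=9 t=11 v=3: → [11,13),[10,12); WM=8
i=10 t=15 v=1: → [15,17),[14,16); WM=8
i=11 t=1 v=9: DROP (t<8-1); WM=13; [7,9) fires=2 [8,10) fires=1 [9,11) fires=2 [10,12) fires=3 [11,13) fires=1
i=12 t=16 v=6: → [16,18),[15,17); WM=13
i=13 t=17 v=1: → [17,19),[16,18); WM=13
i=14 t=17 v=7: → [17,19),[16,18); WM=15
i=15 t=19 v=2: → [19,21),[18,20); WM=15
i=16 t=19 v=4: → [19,21),[18,20); WM=15
i=17 t=19 v=5: → [19,21),[18,20); WM=17; [14,16) fires=1 [15,17) fires=2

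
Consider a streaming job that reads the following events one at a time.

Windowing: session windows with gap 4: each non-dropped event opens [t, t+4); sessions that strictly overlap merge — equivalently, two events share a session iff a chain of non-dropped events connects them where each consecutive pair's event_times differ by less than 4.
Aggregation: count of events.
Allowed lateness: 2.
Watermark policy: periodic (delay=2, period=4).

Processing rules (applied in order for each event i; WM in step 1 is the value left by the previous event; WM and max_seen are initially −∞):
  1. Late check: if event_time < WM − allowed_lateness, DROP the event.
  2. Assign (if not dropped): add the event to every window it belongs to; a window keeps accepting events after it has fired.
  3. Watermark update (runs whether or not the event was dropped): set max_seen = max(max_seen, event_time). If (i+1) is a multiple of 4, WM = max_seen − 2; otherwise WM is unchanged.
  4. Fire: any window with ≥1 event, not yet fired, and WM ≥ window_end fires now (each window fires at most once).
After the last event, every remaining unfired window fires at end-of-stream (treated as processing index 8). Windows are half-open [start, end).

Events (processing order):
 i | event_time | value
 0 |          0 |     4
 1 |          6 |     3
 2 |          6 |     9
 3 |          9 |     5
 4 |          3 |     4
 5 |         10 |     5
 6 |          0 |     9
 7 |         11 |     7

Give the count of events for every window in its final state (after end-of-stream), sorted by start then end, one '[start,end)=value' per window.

[0,4)=1 [6,15)=5

i=0 t=0 v=4: → [0,4); WM=−∞
i=1 t=6 v=3: → [6,10); WM=−∞
i=2 t=6 v=9: → [6,10); WM=−∞
i=3 t=9 v=5: → [6,13); WM=7
i=4 t=3 v=4: DROP (t<7-2); WM=7
i=5 t=10 v=5: → [6,14); WM=7
i=6 t=0 v=9: DROP (t<7-2); WM=7
i=7 t=11 v=7: → [6,15); WM=9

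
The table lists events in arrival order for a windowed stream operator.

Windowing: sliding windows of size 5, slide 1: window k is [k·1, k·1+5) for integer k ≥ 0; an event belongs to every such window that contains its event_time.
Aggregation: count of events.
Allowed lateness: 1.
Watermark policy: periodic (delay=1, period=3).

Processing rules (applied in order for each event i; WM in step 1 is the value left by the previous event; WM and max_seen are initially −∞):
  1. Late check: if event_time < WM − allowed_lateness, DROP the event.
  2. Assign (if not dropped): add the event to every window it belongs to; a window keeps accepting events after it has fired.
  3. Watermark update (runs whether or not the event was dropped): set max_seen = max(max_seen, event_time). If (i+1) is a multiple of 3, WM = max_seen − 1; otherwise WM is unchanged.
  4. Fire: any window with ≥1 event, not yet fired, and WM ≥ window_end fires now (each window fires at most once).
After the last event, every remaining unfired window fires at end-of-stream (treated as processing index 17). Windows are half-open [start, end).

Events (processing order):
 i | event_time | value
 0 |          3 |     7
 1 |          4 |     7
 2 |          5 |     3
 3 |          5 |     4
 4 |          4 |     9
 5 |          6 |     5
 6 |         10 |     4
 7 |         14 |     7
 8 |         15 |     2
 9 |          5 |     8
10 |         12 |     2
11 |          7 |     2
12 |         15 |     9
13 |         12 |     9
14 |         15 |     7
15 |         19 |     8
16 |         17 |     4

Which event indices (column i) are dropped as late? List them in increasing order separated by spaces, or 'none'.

9 10 11 13

i=0 t=3 v=7: → [3,8),[2,7),[1,6),[0,5); WM=−∞
i=1 t=4 v=7: → [4,9),[3,8),[2,7),[1,6),[0,5); WM=−∞
i=2 t=5 v=3: → [5,10),[4,9),[3,8),[2,7),[1,6); WM=4
i=3 t=5 v=4: → [5,10),[4,9),[3,8),[2,7),[1,6); WM=4
i=4 t=4 v=9: → [4,9),[3,8),[2,7),[1,6),[0,5); WM=4
i=5 t=6 v=5: → [6,11),[5,10),[4,9),[3,8),[2,7); WM=5; [0,5) fires=3
i=6 t=10 v=4: → [10,15),[9,14),[8,13),[7,12),[6,11); WM=5
i=7 t=14 v=7: → [14,19),[13,18),[12,17),[11,16),[10,15); WM=5
i=8 t=15 v=2: → [15,20),[14,19),[13,18),[12,17),[11,16); WM=14; [1,6) fires=5 [2,7) fires=6 [3,8) fires=6 [4,9) fires=5 [5,10) fires=3 [6,11) fires=2 [7,12) fires=1 [8,13) fires=1 [9,14) fires=1
i=9 t=5 v=8: DROP (t<14-1); WM=14
i=10 t=12 v=2: DROP (t<14-1); WM=14
i=11 t=7 v=2: DROP (t<14-1); WM=14
i=12 t=15 v=9: → [15,20),[14,19),[13,18),[12,17),[11,16); WM=14
i=13 t=12 v=9: DROP (t<14-1); WM=14
i=14 t=15 v=7: → [15,20),[14,19),[13,18),[12,17),[11,16); WM=14
i=15 t=19 v=8: → [19,24),[18,23),[17,22),[16,21),[15,20); WM=14
i=16 t=17 v=4: → [17,22),[16,21),[15,20),[14,19),[13,18); WM=14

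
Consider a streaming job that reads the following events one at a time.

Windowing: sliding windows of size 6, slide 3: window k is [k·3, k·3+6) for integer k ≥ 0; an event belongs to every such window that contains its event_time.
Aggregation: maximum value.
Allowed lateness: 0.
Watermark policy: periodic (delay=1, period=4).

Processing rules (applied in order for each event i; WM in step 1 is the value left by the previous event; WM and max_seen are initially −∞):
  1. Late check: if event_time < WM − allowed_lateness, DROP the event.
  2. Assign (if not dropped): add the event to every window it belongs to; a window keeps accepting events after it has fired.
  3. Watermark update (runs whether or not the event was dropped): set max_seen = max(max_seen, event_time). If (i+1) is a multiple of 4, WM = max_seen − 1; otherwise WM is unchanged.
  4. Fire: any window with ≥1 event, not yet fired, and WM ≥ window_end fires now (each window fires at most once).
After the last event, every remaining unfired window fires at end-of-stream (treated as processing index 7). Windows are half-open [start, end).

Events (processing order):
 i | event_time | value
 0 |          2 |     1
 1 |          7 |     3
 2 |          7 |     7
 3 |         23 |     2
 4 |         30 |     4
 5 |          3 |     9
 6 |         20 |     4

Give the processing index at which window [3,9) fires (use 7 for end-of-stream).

i=0 t=2 v=1: → [0,6); WM=−∞
i=1 t=7 v=3: → [6,12),[3,9); WM=−∞
i=2 t=7 v=7: → [6,12),[3,9); WM=−∞
i=3 t=23 v=2: → [21,27),[18,24); WM=22; [0,6) fires=1 [3,9) fires=7 [6,12) fires=7
i=4 t=30 v=4: → [30,36),[27,33); WM=22
i=5 t=3 v=9: DROP (t<22-0); WM=22
i=6 t=20 v=4: DROP (t<22-0); WM=22

3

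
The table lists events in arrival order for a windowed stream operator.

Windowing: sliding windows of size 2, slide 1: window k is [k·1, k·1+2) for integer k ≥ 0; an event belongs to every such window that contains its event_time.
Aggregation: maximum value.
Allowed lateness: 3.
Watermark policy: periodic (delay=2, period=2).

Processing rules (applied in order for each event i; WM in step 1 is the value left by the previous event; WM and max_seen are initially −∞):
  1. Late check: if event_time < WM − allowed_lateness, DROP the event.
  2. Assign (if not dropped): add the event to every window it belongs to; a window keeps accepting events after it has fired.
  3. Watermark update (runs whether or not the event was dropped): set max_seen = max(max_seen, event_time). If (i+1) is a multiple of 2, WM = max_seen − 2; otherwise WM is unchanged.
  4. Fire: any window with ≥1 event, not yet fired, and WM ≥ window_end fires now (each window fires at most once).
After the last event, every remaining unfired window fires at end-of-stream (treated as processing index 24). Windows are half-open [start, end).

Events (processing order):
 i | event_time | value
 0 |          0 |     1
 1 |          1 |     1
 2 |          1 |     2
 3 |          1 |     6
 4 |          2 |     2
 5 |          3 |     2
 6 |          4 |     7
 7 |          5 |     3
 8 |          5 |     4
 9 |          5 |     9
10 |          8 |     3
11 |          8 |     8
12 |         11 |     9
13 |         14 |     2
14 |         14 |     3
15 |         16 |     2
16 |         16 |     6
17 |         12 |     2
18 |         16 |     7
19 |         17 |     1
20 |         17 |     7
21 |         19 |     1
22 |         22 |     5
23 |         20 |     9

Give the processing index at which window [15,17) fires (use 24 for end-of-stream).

i=0 t=0 v=1: → [0,2); WM=−∞
i=1 t=1 v=1: → [1,3),[0,2); WM=-1
i=2 t=1 v=2: → [1,3),[0,2); WM=-1
i=3 t=1 v=6: → [1,3),[0,2); WM=-1
i=4 t=2 v=2: → [2,4),[1,3); WM=-1
i=5 t=3 v=2: → [3,5),[2,4); WM=1
i=6 t=4 v=7: → [4,6),[3,5); WM=1
i=7 t=5 v=3: → [5,7),[4,6); WM=3; [0,2) fires=6 [1,3) fires=6
i=8 t=5 v=4: → [5,7),[4,6); WM=3
i=9 t=5 v=9: → [5,7),[4,6); WM=3
i=10 t=8 v=3: → [8,10),[7,9); WM=3
i=11 t=8 v=8: → [8,10),[7,9); WM=6; [2,4) fires=2 [3,5) fires=7 [4,6) fires=9
i=12 t=11 v=9: → [11,13),[10,12); WM=6
i=13 t=14 v=2: → [14,16),[13,15); WM=12; [5,7) fires=9 [7,9) fires=8 [8,10) fires=8 [10,12) fires=9
i=14 t=14 v=3: → [14,16),[13,15); WM=12
i=15 t=16 v=2: → [16,18),[15,17); WM=14; [11,13) fires=9
i=16 t=16 v=6: → [16,18),[15,17); WM=14
i=17 t=12 v=2: → [12,14),[11,13); WM=14; [12,14) fires=2
i=18 t=16 v=7: → [16,18),[15,17); WM=14
i=19 t=17 v=1: → [17,19),[16,18); WM=15; [13,15) fires=3
i=20 t=17 v=7: → [17,19),[16,18); WM=15
i=21 t=19 v=1: → [19,21),[18,20); WM=17; [14,16) fires=3 [15,17) fires=7
i=22 t=22 v=5: → [22,24),[21,23); WM=17
i=23 t=20 v=9: → [20,22),[19,21); WM=20; [16,18) fires=7 [17,19) fires=7 [18,20) fires=1

21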